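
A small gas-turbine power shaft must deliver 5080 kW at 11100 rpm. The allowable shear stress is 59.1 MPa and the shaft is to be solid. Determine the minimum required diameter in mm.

72.2 mm

ω = 2π·11100/60 = 1162 rad/s, so T = P/ω = 5080×10³ / 1162 = 4370 N·m.
For a solid shaft τ_max = 16T/(πd³), so d = (16T/(π τ_allow))^(1/3) = (16·4370/(π·5.91×10^7))^(1/3) = 0.07222 m.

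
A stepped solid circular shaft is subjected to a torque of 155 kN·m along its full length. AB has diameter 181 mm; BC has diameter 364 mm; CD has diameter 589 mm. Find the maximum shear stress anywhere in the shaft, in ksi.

19.3 ksi

Under the same torque, τ_max = 16T/(πd³) is largest where d is smallest — segment AB (d = 181 mm).
τ_max = 16·155000/(π·(0.181)³) = 1.331×10^8 Pa.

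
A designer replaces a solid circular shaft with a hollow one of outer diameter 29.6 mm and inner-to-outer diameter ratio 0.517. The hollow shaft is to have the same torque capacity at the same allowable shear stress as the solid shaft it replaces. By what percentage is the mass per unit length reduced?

23.0 %

Equal τ_max and T ⇒ the solid shaft needs d_s³ = d_o³(1−k⁴), so d_s = 29.6·(1−0.517⁴)^(1/3) = 28.88 mm.
Area ratio A_h/A_s = d_o²(1−k²)/d_s² = (1−k²)/(1−k⁴)^(2/3) = 0.7698.
Mass saving = 1 − 0.7698 = 23.0 %.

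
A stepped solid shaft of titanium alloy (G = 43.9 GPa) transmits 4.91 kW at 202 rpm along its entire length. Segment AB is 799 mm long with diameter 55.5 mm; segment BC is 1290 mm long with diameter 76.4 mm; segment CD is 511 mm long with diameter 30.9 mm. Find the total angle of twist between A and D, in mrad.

36.8 mrad

ω = 2π·202/60 = 21.15 rad/s, so T = P/ω = 4.91×10³ / 21.15 = 232.1 N·m.
J_AB = π(0.0555)⁴/32 = 9.31×10^-7 m⁴; J_BC = π(0.0764)⁴/32 = 3.34×10^-6 m⁴; J_CD = π(0.0309)⁴/32 = 8.95×10^-8 m⁴.
θ = (T/G)·Σ L_i/J_i = (232.1/43.9×10⁹)·(0.799/9.31×10^-7 + 1.29/3.34×10^-6 + 0.511/8.95×10^-8) = 0.03676 rad.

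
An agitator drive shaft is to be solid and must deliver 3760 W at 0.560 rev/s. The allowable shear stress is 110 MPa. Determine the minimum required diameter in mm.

36.7 mm

ω = 2π·0.560 = 3.519 rad/s, so T = P/ω = 3760 / 3.519 = 1069 N·m.
For a solid shaft τ_max = 16T/(πd³), so d = (16T/(π τ_allow))^(1/3) = (16·1069/(π·1.10×10^8))^(1/3) = 0.03671 m.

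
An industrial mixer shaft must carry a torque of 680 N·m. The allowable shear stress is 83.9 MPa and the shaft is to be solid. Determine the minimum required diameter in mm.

34.6 mm

For a solid shaft τ_max = 16T/(πd³), so d = (16T/(π τ_allow))^(1/3) = (16·680.0/(π·8.39×10^7))^(1/3) = 0.03456 m.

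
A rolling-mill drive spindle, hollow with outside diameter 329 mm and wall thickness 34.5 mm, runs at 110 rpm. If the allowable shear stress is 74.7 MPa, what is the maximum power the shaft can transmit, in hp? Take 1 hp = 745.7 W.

4920 hp

J = π(d_o⁴ − d_i⁴)/32 = π(0.329⁴ − 0.260⁴)/32 = 7.016×10^-4 m⁴.
T_max = τ_allow·J/r = 7.47×10^7 × 7.016×10^-4 / 0.165 = 318600 N·m.
ω = 2π·110/60 = 11.52 rad/s, so P_max = T_max·ω = 3.670×10^6 W.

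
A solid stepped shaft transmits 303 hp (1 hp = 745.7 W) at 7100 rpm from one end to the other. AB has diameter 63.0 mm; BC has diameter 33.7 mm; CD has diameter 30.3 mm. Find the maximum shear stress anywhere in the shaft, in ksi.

ω = 2π·7100/60 = 743.5 rad/s, so T = P/ω = 303×745.7 / 743.5 = 303.9 N·m.
Under the same torque, τ_max = 16T/(πd³) is largest where d is smallest — segment CD (d = 30.3 mm).
τ_max = 16·303.9/(π·(0.0303)³) = 5.564×10^7 Pa.

8.07 ksi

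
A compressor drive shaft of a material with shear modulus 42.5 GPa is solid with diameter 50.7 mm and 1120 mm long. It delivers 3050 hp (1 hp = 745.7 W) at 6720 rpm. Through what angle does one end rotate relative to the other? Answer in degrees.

7.52°

ω = 2π·6720/60 = 703.7 rad/s, so T = P/ω = 3050×745.7 / 703.7 = 3232 N·m.
J = πd⁴/32 = π(0.0507)⁴/32 = 6.487×10^-7 m⁴.
θ = T·L/(G·J) = 3232 × 1.12 / (42.5×10⁹ × 6.487×10^-7) = 0.1313 rad.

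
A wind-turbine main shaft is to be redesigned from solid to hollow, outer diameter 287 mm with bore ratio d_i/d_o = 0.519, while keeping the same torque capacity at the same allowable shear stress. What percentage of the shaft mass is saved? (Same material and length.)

23.2 %

Equal τ_max and T ⇒ the solid shaft needs d_s³ = d_o³(1−k⁴), so d_s = 287·(1−0.519⁴)^(1/3) = 279.9 mm.
Area ratio A_h/A_s = d_o²(1−k²)/d_s² = (1−k²)/(1−k⁴)^(2/3) = 0.7683.
Mass saving = 1 − 0.7683 = 23.2 %.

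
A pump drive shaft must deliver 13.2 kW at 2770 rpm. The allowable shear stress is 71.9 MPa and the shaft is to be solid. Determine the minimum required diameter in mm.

ω = 2π·2770/60 = 290.1 rad/s, so T = P/ω = 13.2×10³ / 290.1 = 45.51 N·m.
For a solid shaft τ_max = 16T/(πd³), so d = (16T/(π τ_allow))^(1/3) = (16·45.51/(π·7.19×10^7))^(1/3) = 0.01477 m.

14.8 mm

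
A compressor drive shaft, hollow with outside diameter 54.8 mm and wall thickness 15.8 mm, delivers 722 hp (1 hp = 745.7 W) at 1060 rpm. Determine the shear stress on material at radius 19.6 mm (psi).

16100 psi

ω = 2π·1060/60 = 111.0 rad/s, so T = P/ω = 722×745.7 / 111.0 = 4850 N·m.
J = π(d_o⁴ − d_i⁴)/32 = π(0.0548⁴ − 0.0232⁴)/32 = 8.569×10^-7 m⁴.
Shear stress varies linearly with radius: τ = T·r/J = 4850 × 0.0196 / 8.569×10^-7 = 1.109×10^8 Pa.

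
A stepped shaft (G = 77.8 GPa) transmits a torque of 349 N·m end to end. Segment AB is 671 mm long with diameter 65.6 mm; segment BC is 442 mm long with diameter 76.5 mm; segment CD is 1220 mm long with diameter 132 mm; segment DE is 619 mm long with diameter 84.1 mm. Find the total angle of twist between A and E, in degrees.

J_AB = π(0.0656)⁴/32 = 1.82×10^-6 m⁴; J_BC = π(0.0765)⁴/32 = 3.36×10^-6 m⁴; J_CD = π(0.132)⁴/32 = 2.98×10^-5 m⁴; J_DE = π(0.0841)⁴/32 = 4.91×10^-6 m⁴.
θ = (T/G)·Σ L_i/J_i = (349.0/77.8×10⁹)·(0.671/1.82×10^-6 + 0.442/3.36×10^-6 + 1.22/2.98×10^-5 + 0.619/4.91×10^-6) = 2.994×10^-3 rad.

0.172°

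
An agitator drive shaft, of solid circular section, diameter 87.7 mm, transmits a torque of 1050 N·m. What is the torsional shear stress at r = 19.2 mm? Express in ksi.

J = πd⁴/32 = π(0.0877)⁴/32 = 5.808×10^-6 m⁴.
Shear stress varies linearly with radius: τ = T·r/J = 1050 × 0.0192 / 5.808×10^-6 = 3.471×10^6 Pa.

0.503 ksi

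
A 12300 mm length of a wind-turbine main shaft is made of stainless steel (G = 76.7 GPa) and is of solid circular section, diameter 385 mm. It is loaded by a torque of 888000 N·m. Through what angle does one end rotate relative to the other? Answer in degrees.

3.78°

J = πd⁴/32 = π(0.385)⁴/32 = 2.157×10^-3 m⁴.
θ = T·L/(G·J) = 888000 × 12.3 / (76.7×10⁹ × 2.157×10^-3) = 0.06602 rad.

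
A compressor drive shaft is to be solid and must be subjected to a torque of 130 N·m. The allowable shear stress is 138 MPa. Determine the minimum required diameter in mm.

For a solid shaft τ_max = 16T/(πd³), so d = (16T/(π τ_allow))^(1/3) = (16·130.0/(π·1.38×10^8))^(1/3) = 0.01687 m.

16.9 mm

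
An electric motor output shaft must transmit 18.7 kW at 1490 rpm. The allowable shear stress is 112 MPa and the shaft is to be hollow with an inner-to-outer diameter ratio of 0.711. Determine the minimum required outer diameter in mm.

19.4 mm

ω = 2π·1490/60 = 156.0 rad/s, so T = P/ω = 18.7×10³ / 156.0 = 119.8 N·m.
For a hollow shaft with d_i/d_o = 0.711: τ_max = 16T/(π d_o³ (1−k⁴)), so d_o = [16T/(π τ_allow (1−k⁴))]^(1/3) = [16·119.8/(π·1.12×10^8·0.7444)]^(1/3) = 0.01942 m.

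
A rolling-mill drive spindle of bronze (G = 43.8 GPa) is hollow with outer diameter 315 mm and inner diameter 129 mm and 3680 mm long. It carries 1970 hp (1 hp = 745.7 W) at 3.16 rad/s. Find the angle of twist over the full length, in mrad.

ω = 3.16 rad/s, so T = P/ω = 1970×745.7 / 3.160 = 464900 N·m.
J = π(d_o⁴ − d_i⁴)/32 = π(0.315⁴ − 0.129⁴)/32 = 9.394×10^-4 m⁴.
θ = T·L/(G·J) = 464900 × 3.68 / (43.8×10⁹ × 9.394×10^-4) = 0.04158 rad.

41.6 mrad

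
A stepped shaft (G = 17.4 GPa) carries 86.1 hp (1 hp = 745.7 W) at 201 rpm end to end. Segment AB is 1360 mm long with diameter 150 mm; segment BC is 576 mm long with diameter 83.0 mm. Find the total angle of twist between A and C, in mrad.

26.5 mrad

ω = 2π·201/60 = 21.05 rad/s, so T = P/ω = 86.1×745.7 / 21.05 = 3050 N·m.
J_AB = π(0.150)⁴/32 = 4.97×10^-5 m⁴; J_BC = π(0.0830)⁴/32 = 4.66×10^-6 m⁴.
θ = (T/G)·Σ L_i/J_i = (3050/17.4×10⁹)·(1.36/4.97×10^-5 + 0.576/4.66×10^-6) = 0.02647 rad.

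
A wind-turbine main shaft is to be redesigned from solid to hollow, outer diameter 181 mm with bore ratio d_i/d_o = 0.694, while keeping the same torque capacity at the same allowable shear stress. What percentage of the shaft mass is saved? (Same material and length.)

38.2 %

Equal τ_max and T ⇒ the solid shaft needs d_s³ = d_o³(1−k⁴), so d_s = 181·(1−0.694⁴)^(1/3) = 165.8 mm.
Area ratio A_h/A_s = d_o²(1−k²)/d_s² = (1−k²)/(1−k⁴)^(2/3) = 0.6181.
Mass saving = 1 − 0.6181 = 38.2 %.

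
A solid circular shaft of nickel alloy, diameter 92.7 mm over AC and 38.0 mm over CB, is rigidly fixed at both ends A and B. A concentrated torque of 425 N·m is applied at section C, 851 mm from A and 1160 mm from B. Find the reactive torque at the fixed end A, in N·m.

416 N·m

Compatibility: T_A·a/J_AC = T_B·b/J_CB with T_A + T_B = T₀.
J_AC = 7.25×10^-6 m⁴, J_CB = 2.05×10^-7 m⁴, so T_A = T₀·(J_AC/a)/((J_AC/a)+(J_CB/b)) = 416.4 N·m, T_B = 8.625 N·m.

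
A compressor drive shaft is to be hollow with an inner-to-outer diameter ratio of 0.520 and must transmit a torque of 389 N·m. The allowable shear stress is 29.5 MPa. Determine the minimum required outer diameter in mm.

For a hollow shaft with d_i/d_o = 0.520: τ_max = 16T/(π d_o³ (1−k⁴)), so d_o = [16T/(π τ_allow (1−k⁴))]^(1/3) = [16·389.0/(π·2.95×10^7·0.9269)]^(1/3) = 0.04169 m.

41.7 mm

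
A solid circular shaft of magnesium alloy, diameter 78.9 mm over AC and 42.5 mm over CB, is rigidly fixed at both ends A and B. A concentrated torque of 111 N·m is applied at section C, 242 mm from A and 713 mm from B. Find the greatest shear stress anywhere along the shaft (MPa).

1.12 MPa

Compatibility: T_A·a/J_AC = T_B·b/J_CB with T_A + T_B = T₀.
J_AC = 3.80×10^-6 m⁴, J_CB = 3.20×10^-7 m⁴, so T_A = T₀·(J_AC/a)/((J_AC/a)+(J_CB/b)) = 107.9 N·m, T_B = 3.084 N·m.
τ in each portion: τ_AC = 1.12×10^6 Pa, τ_CB = 2.05×10^5 Pa; maximum is in AC.
τ_max = T_AC·r/J = 107.9·0.0395/3.80×10^-6 = 1.119×10^6 Pa.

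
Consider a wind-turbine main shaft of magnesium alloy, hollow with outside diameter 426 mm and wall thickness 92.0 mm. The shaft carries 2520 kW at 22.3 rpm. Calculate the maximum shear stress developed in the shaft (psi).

11500 psi

ω = 2π·22.3/60 = 2.335 rad/s, so T = P/ω = 2520×10³ / 2.335 = 1.079e6 N·m.
J = π(d_o⁴ − d_i⁴)/32 = π(0.426⁴ − 0.242⁴)/32 = 2.897×10^-3 m⁴.
τ_max = T·r/J = 1.079e6 × 0.213 / 2.897×10^-3 = 7.935×10^7 Pa.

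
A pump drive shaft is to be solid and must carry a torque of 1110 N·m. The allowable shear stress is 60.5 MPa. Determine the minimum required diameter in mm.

45.4 mm

For a solid shaft τ_max = 16T/(πd³), so d = (16T/(π τ_allow))^(1/3) = (16·1110/(π·6.05×10^7))^(1/3) = 0.04538 m.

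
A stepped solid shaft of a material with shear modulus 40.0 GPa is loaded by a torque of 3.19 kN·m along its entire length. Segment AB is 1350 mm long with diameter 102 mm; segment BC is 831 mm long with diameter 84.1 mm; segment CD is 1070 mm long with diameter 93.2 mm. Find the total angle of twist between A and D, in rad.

J_AB = π(0.102)⁴/32 = 1.06×10^-5 m⁴; J_BC = π(0.0841)⁴/32 = 4.91×10^-6 m⁴; J_CD = π(0.0932)⁴/32 = 7.41×10^-6 m⁴.
θ = (T/G)·Σ L_i/J_i = (3190/40.0×10⁹)·(1.35/1.06×10^-5 + 0.831/4.91×10^-6 + 1.07/7.41×10^-6) = 0.03515 rad.

0.0351 rad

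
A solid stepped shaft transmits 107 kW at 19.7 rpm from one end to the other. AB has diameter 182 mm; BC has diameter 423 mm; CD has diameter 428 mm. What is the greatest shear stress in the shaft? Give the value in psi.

6360 psi

ω = 2π·19.7/60 = 2.063 rad/s, so T = P/ω = 107×10³ / 2.063 = 51870 N·m.
Under the same torque, τ_max = 16T/(πd³) is largest where d is smallest — segment AB (d = 182 mm).
τ_max = 16·51870/(π·(0.182)³) = 4.382×10^7 Pa.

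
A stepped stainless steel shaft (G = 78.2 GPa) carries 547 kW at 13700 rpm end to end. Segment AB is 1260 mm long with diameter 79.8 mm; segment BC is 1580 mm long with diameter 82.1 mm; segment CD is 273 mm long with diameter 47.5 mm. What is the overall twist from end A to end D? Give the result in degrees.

ω = 2π·13700/60 = 1435 rad/s, so T = P/ω = 547×10³ / 1435 = 381.3 N·m.
J_AB = π(0.0798)⁴/32 = 3.98×10^-6 m⁴; J_BC = π(0.0821)⁴/32 = 4.46×10^-6 m⁴; J_CD = π(0.0475)⁴/32 = 5.00×10^-7 m⁴.
θ = (T/G)·Σ L_i/J_i = (381.3/78.2×10⁹)·(1.26/3.98×10^-6 + 1.58/4.46×10^-6 + 0.273/5.00×10^-7) = 5.933×10^-3 rad.

0.340°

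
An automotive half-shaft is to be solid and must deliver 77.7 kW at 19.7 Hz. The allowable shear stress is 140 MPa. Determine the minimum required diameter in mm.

28.4 mm

ω = 2π·19.7 = 123.8 rad/s, so T = P/ω = 77.7×10³ / 123.8 = 627.7 N·m.
For a solid shaft τ_max = 16T/(πd³), so d = (16T/(π τ_allow))^(1/3) = (16·627.7/(π·1.40×10^8))^(1/3) = 0.02837 m.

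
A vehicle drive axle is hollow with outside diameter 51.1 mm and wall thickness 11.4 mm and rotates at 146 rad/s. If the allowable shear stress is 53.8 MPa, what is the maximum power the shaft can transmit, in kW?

J = π(d_o⁴ − d_i⁴)/32 = π(0.0511⁴ − 0.0283⁴)/32 = 6.064×10^-7 m⁴.
T_max = τ_allow·J/r = 5.38×10^7 × 6.064×10^-7 / 0.0255 = 1277 N·m.
ω = 146 rad/s, so P_max = T_max·ω = 1.864×10^5 W.

186 kW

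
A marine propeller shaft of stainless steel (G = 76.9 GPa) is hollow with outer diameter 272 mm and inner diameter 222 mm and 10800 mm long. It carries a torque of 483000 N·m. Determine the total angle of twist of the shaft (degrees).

J = π(d_o⁴ − d_i⁴)/32 = π(0.272⁴ − 0.222⁴)/32 = 2.989×10^-4 m⁴.
θ = T·L/(G·J) = 483000 × 10.8 / (76.9×10⁹ × 2.989×10^-4) = 0.2269 rad.

13.0°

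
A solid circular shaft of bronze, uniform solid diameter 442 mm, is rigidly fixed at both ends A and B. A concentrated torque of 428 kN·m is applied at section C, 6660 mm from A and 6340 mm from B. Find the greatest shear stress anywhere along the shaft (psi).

With uniform GJ and both ends fixed, compatibility θ_AC = θ_CB gives T_A·a = T_B·b, together with T_A + T_B = T₀.
T_A = T₀·b/(a+b) = 428000·6340/13000 = 208700 N·m; T_B = 219300 N·m.
τ in each portion: τ_AC = 1.23×10^7 Pa, τ_CB = 1.29×10^7 Pa; maximum is in CB.
τ_max = T_CB·r/J = 219300·0.221/3.75×10^-3 = 1.293×10^7 Pa.

1880 psi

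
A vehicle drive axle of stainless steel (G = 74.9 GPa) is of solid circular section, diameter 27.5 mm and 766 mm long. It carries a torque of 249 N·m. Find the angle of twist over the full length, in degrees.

2.60°

J = πd⁴/32 = π(0.0275)⁴/32 = 5.615×10^-8 m⁴.
θ = T·L/(G·J) = 249.0 × 0.766 / (74.9×10⁹ × 5.615×10^-8) = 0.04535 rad.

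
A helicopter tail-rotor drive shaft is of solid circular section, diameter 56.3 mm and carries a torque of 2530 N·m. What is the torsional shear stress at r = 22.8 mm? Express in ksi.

J = πd⁴/32 = π(0.0563)⁴/32 = 9.864×10^-7 m⁴.
Shear stress varies linearly with radius: τ = T·r/J = 2530 × 0.0228 / 9.864×10^-7 = 5.848×10^7 Pa.

8.48 ksi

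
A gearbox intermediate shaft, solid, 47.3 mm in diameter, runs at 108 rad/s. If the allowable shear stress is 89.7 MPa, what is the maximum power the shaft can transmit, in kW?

J = πd⁴/32 = π(0.0473)⁴/32 = 4.914×10^-7 m⁴.
T_max = τ_allow·J/r = 8.97×10^7 × 4.914×10^-7 / 0.0236 = 1864 N·m.
ω = 108 rad/s, so P_max = T_max·ω = 2.013×10^5 W.

201 kW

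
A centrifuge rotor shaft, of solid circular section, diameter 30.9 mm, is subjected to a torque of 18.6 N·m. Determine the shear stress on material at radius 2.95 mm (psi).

J = πd⁴/32 = π(0.0309)⁴/32 = 8.950×10^-8 m⁴.
Shear stress varies linearly with radius: τ = T·r/J = 18.60 × 0.00295 / 8.950×10^-8 = 6.131×10^5 Pa.

88.9 psi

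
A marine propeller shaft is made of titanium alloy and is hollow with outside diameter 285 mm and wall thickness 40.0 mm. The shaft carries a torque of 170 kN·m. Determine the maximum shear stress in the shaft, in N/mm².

J = π(d_o⁴ − d_i⁴)/32 = π(0.285⁴ − 0.205⁴)/32 = 4.743×10^-4 m⁴.
τ_max = T·r/J = 170000 × 0.142 / 4.743×10^-4 = 5.107×10^7 Pa.

51.1 N/mm²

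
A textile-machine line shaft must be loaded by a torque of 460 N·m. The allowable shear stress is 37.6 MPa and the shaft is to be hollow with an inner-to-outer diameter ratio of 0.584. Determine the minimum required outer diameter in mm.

For a hollow shaft with d_i/d_o = 0.584: τ_max = 16T/(π d_o³ (1−k⁴)), so d_o = [16T/(π τ_allow (1−k⁴))]^(1/3) = [16·460.0/(π·3.76×10^7·0.8837)]^(1/3) = 0.04131 m.

41.3 mm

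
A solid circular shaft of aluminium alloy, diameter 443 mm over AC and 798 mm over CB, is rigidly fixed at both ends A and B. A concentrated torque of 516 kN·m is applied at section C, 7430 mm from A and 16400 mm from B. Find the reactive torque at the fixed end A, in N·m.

Compatibility: T_A·a/J_AC = T_B·b/J_CB with T_A + T_B = T₀.
J_AC = 3.78×10^-3 m⁴, J_CB = 0.0398 m⁴, so T_A = T₀·(J_AC/a)/((J_AC/a)+(J_CB/b)) = 89420 N·m, T_B = 426600 N·m.

89400 N·m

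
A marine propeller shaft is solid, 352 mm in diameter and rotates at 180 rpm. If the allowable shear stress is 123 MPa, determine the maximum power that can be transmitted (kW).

19900 kW

J = πd⁴/32 = π(0.352)⁴/32 = 1.507×10^-3 m⁴.
T_max = τ_allow·J/r = 1.23×10^8 × 1.507×10^-3 / 0.176 = 1.053e6 N·m.
ω = 2π·180/60 = 18.85 rad/s, so P_max = T_max·ω = 1.985×10^7 W.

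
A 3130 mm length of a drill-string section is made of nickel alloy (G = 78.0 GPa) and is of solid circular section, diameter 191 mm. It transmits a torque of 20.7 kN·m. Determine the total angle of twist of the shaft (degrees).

0.364°

J = πd⁴/32 = π(0.191)⁴/32 = 1.307×10^-4 m⁴.
θ = T·L/(G·J) = 20700 × 3.13 / (78.0×10⁹ × 1.307×10^-4) = 6.358×10^-3 rad.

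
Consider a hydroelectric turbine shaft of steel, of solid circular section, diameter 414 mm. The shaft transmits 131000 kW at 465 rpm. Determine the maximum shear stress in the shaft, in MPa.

193 MPa

ω = 2π·465/60 = 48.69 rad/s, so T = P/ω = 131000×10³ / 48.69 = 2.690e6 N·m.
J = πd⁴/32 = π(0.414)⁴/32 = 2.884×10^-3 m⁴.
τ_max = T·r/J = 2.690e6 × 0.207 / 2.884×10^-3 = 1.931×10^8 Pa.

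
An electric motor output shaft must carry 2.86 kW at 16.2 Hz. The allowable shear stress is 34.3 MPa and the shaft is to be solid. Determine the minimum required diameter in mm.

ω = 2π·16.2 = 101.8 rad/s, so T = P/ω = 2.86×10³ / 101.8 = 28.10 N·m.
For a solid shaft τ_max = 16T/(πd³), so d = (16T/(π τ_allow))^(1/3) = (16·28.10/(π·3.43×10^7))^(1/3) = 0.01610 m.

16.1 mm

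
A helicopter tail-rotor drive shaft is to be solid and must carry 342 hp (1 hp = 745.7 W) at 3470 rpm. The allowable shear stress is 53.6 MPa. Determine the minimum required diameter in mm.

40.6 mm

ω = 2π·3470/60 = 363.4 rad/s, so T = P/ω = 342×745.7 / 363.4 = 701.8 N·m.
For a solid shaft τ_max = 16T/(πd³), so d = (16T/(π τ_allow))^(1/3) = (16·701.8/(π·5.36×10^7))^(1/3) = 0.04055 m.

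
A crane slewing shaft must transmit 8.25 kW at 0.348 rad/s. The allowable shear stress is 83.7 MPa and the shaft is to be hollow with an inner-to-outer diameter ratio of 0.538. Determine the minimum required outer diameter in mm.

ω = 0.348 rad/s, so T = P/ω = 8.25×10³ / 0.3480 = 23710 N·m.
For a hollow shaft with d_i/d_o = 0.538: τ_max = 16T/(π d_o³ (1−k⁴)), so d_o = [16T/(π τ_allow (1−k⁴))]^(1/3) = [16·23710/(π·8.37×10^7·0.9162)]^(1/3) = 0.1163 m.

116 mm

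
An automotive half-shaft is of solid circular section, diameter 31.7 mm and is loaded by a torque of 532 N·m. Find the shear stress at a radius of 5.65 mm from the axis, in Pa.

3.03e7 Pa

J = πd⁴/32 = π(0.0317)⁴/32 = 9.914×10^-8 m⁴.
Shear stress varies linearly with radius: τ = T·r/J = 532.0 × 0.00565 / 9.914×10^-8 = 3.032×10^7 Pa.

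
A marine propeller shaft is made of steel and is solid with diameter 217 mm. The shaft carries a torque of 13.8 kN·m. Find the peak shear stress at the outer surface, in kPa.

6880 kPa

J = πd⁴/32 = π(0.217)⁴/32 = 2.177×10^-4 m⁴.
τ_max = T·r/J = 13800 × 0.108 / 2.177×10^-4 = 6.878×10^6 Pa.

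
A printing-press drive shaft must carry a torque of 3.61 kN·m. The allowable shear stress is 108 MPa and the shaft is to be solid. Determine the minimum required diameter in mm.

55.4 mm

For a solid shaft τ_max = 16T/(πd³), so d = (16T/(π τ_allow))^(1/3) = (16·3610/(π·1.08×10^8))^(1/3) = 0.05542 m.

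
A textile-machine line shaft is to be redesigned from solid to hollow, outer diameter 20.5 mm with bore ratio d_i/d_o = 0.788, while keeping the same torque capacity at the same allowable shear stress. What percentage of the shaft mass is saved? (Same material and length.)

47.6 %

Equal τ_max and T ⇒ the solid shaft needs d_s³ = d_o³(1−k⁴), so d_s = 20.5·(1−0.788⁴)^(1/3) = 17.43 mm.
Area ratio A_h/A_s = d_o²(1−k²)/d_s² = (1−k²)/(1−k⁴)^(2/3) = 0.5245.
Mass saving = 1 − 0.5245 = 47.6 %.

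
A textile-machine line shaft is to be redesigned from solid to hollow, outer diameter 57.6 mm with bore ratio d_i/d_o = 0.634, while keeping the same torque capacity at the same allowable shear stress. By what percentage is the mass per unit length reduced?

Equal τ_max and T ⇒ the solid shaft needs d_s³ = d_o³(1−k⁴), so d_s = 57.6·(1−0.634⁴)^(1/3) = 54.31 mm.
Area ratio A_h/A_s = d_o²(1−k²)/d_s² = (1−k²)/(1−k⁴)^(2/3) = 0.6726.
Mass saving = 1 − 0.6726 = 32.7 %.

32.7 %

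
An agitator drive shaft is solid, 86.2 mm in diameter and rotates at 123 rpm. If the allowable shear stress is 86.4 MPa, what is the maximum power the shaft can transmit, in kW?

J = πd⁴/32 = π(0.0862)⁴/32 = 5.420×10^-6 m⁴.
T_max = τ_allow·J/r = 8.64×10^7 × 5.420×10^-6 / 0.0431 = 10870 N·m.
ω = 2π·123/60 = 12.88 rad/s, so P_max = T_max·ω = 1.400×10^5 W.

140 kW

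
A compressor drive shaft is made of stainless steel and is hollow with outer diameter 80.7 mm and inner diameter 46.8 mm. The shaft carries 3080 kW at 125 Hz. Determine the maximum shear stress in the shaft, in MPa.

42.8 MPa

ω = 2π·125 = 785.4 rad/s, so T = P/ω = 3080×10³ / 785.4 = 3922 N·m.
J = π(d_o⁴ − d_i⁴)/32 = π(0.0807⁴ − 0.0468⁴)/32 = 3.693×10^-6 m⁴.
τ_max = T·r/J = 3922 × 0.0404 / 3.693×10^-6 = 4.285×10^7 Pa.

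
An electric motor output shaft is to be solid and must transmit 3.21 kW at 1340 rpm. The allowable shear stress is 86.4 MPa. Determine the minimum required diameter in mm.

11.0 mm

ω = 2π·1340/60 = 140.3 rad/s, so T = P/ω = 3.21×10³ / 140.3 = 22.88 N·m.
For a solid shaft τ_max = 16T/(πd³), so d = (16T/(π τ_allow))^(1/3) = (16·22.88/(π·8.64×10^7))^(1/3) = 0.01105 m.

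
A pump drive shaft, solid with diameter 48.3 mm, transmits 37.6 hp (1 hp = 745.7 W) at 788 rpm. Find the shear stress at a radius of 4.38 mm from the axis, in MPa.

2.79 MPa

ω = 2π·788/60 = 82.52 rad/s, so T = P/ω = 37.6×745.7 / 82.52 = 339.8 N·m.
J = πd⁴/32 = π(0.0483)⁴/32 = 5.343×10^-7 m⁴.
Shear stress varies linearly with radius: τ = T·r/J = 339.8 × 0.00438 / 5.343×10^-7 = 2.785×10^6 Pa.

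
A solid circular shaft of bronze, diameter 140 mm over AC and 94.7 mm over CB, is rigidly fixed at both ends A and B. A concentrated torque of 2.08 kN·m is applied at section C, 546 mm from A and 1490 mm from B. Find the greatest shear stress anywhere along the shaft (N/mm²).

Compatibility: T_A·a/J_AC = T_B·b/J_CB with T_A + T_B = T₀.
J_AC = 3.77×10^-5 m⁴, J_CB = 7.90×10^-6 m⁴, so T_A = T₀·(J_AC/a)/((J_AC/a)+(J_CB/b)) = 1932 N·m, T_B = 148.2 N·m.
τ in each portion: τ_AC = 3.59×10^6 Pa, τ_CB = 8.89×10^5 Pa; maximum is in AC.
τ_max = T_AC·r/J = 1932·0.0700/3.77×10^-5 = 3.585×10^6 Pa.

3.59 N/mm²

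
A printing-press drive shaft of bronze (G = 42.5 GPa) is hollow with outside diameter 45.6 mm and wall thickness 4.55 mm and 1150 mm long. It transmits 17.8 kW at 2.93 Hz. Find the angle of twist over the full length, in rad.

0.105 rad

ω = 2π·2.93 = 18.41 rad/s, so T = P/ω = 17.8×10³ / 18.41 = 966.9 N·m.
J = π(d_o⁴ − d_i⁴)/32 = π(0.0456⁴ − 0.0365⁴)/32 = 2.502×10^-7 m⁴.
θ = T·L/(G·J) = 966.9 × 1.15 / (42.5×10⁹ × 2.502×10^-7) = 0.1046 rad.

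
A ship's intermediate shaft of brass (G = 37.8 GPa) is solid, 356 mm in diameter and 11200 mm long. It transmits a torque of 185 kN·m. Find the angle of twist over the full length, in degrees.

1.99°

J = πd⁴/32 = π(0.356)⁴/32 = 1.577×10^-3 m⁴.
θ = T·L/(G·J) = 185000 × 11.2 / (37.8×10⁹ × 1.577×10^-3) = 0.03476 rad.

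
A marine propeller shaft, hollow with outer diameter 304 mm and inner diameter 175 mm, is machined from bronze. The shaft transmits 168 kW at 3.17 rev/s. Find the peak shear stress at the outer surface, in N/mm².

ω = 2π·3.17 = 19.92 rad/s, so T = P/ω = 168×10³ / 19.92 = 8435 N·m.
J = π(d_o⁴ − d_i⁴)/32 = π(0.304⁴ − 0.175⁴)/32 = 7.464×10^-4 m⁴.
τ_max = T·r/J = 8435 × 0.152 / 7.464×10^-4 = 1.718×10^6 Pa.

1.72 N/mm²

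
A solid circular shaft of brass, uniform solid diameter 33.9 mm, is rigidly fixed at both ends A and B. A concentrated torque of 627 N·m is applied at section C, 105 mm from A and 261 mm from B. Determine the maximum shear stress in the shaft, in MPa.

58.5 MPa

With uniform GJ and both ends fixed, compatibility θ_AC = θ_CB gives T_A·a = T_B·b, together with T_A + T_B = T₀.
T_A = T₀·b/(a+b) = 627.0·261/366.0 = 447.1 N·m; T_B = 179.9 N·m.
τ in each portion: τ_AC = 5.85×10^7 Pa, τ_CB = 2.35×10^7 Pa; maximum is in AC.
τ_max = T_AC·r/J = 447.1·0.0169/1.30×10^-7 = 5.845×10^7 Pa.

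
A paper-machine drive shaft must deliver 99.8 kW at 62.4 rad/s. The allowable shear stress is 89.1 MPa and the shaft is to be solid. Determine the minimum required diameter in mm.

45.0 mm

ω = 62.4 rad/s, so T = P/ω = 99.8×10³ / 62.40 = 1599 N·m.
For a solid shaft τ_max = 16T/(πd³), so d = (16T/(π τ_allow))^(1/3) = (16·1599/(π·8.91×10^7))^(1/3) = 0.04505 m.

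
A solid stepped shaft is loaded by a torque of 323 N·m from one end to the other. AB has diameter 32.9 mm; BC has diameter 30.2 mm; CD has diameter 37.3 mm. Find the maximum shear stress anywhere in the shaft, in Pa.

5.97e7 Pa

Under the same torque, τ_max = 16T/(πd³) is largest where d is smallest — segment BC (d = 30.2 mm).
τ_max = 16·323.0/(π·(0.0302)³) = 5.972×10^7 Pa.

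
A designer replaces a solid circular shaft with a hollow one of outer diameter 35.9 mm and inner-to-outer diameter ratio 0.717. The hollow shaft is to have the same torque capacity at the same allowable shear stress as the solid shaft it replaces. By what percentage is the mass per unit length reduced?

Equal τ_max and T ⇒ the solid shaft needs d_s³ = d_o³(1−k⁴), so d_s = 35.9·(1−0.717⁴)^(1/3) = 32.41 mm.
Area ratio A_h/A_s = d_o²(1−k²)/d_s² = (1−k²)/(1−k⁴)^(2/3) = 0.5962.
Mass saving = 1 − 0.5962 = 40.4 %.

40.4 %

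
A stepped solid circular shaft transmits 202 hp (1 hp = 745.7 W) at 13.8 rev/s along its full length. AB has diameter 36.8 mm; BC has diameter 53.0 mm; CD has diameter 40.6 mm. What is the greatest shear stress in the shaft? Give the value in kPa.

ω = 2π·13.8 = 86.71 rad/s, so T = P/ω = 202×745.7 / 86.71 = 1737 N·m.
Under the same torque, τ_max = 16T/(πd³) is largest where d is smallest — segment AB (d = 36.8 mm).
τ_max = 16·1737/(π·(0.0368)³) = 1.775×10^8 Pa.

178000 kPa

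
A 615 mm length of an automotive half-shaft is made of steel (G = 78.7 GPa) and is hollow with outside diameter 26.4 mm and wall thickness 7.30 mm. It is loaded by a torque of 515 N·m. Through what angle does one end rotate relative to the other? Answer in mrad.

87.9 mrad

J = π(d_o⁴ − d_i⁴)/32 = π(0.0264⁴ − 0.0118⁴)/32 = 4.579×10^-8 m⁴.
θ = T·L/(G·J) = 515.0 × 0.615 / (78.7×10⁹ × 4.579×10^-8) = 0.08790 rad.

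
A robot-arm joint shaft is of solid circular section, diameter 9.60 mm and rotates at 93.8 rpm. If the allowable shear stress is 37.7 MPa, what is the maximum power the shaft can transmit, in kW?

0.0643 kW

J = πd⁴/32 = π(0.00960)⁴/32 = 8.338×10^-10 m⁴.
T_max = τ_allow·J/r = 3.77×10^7 × 8.338×10^-10 / 0.00480 = 6.549 N·m.
ω = 2π·93.8/60 = 9.823 rad/s, so P_max = T_max·ω = 64.33 W.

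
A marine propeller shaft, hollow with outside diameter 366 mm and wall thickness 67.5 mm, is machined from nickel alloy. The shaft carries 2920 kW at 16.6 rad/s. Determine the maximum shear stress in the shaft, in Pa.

2.17e7 Pa

ω = 16.6 rad/s, so T = P/ω = 2920×10³ / 16.60 = 175900 N·m.
J = π(d_o⁴ − d_i⁴)/32 = π(0.366⁴ − 0.231⁴)/32 = 1.482×10^-3 m⁴.
τ_max = T·r/J = 175900 × 0.183 / 1.482×10^-3 = 2.172×10^7 Pa.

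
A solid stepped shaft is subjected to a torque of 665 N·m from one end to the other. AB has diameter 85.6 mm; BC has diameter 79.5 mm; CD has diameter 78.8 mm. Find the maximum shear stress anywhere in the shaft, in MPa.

Under the same torque, τ_max = 16T/(πd³) is largest where d is smallest — segment CD (d = 78.8 mm).
τ_max = 16·665.0/(π·(0.0788)³) = 6.922×10^6 Pa.

6.92 MPa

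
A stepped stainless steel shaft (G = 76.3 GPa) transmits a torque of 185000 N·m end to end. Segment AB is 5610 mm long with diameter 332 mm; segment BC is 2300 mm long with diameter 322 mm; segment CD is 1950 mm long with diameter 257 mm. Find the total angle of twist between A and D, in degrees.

J_AB = π(0.332)⁴/32 = 1.19×10^-3 m⁴; J_BC = π(0.322)⁴/32 = 1.06×10^-3 m⁴; J_CD = π(0.257)⁴/32 = 4.28×10^-4 m⁴.
θ = (T/G)·Σ L_i/J_i = (185000/76.3×10⁹)·(5.61/1.19×10^-3 + 2.30/1.06×10^-3 + 1.95/4.28×10^-4) = 0.02773 rad.

1.59°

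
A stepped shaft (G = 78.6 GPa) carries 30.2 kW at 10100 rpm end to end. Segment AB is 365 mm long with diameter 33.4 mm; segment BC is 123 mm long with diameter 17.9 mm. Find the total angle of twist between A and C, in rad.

0.00552 rad

ω = 2π·10100/60 = 1058 rad/s, so T = P/ω = 30.2×10³ / 1058 = 28.55 N·m.
J_AB = π(0.0334)⁴/32 = 1.22×10^-7 m⁴; J_BC = π(0.0179)⁴/32 = 1.01×10^-8 m⁴.
θ = (T/G)·Σ L_i/J_i = (28.55/78.6×10⁹)·(0.365/1.22×10^-7 + 0.123/1.01×10^-8) = 5.519×10^-3 rad.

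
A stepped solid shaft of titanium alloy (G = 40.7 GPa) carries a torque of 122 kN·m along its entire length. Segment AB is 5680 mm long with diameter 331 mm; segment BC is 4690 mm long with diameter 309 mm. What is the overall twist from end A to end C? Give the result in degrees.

J_AB = π(0.331)⁴/32 = 1.18×10^-3 m⁴; J_BC = π(0.309)⁴/32 = 8.95×10^-4 m⁴.
θ = (T/G)·Σ L_i/J_i = (122000/40.7×10⁹)·(5.68/1.18×10^-3 + 4.69/8.95×10^-4) = 0.03016 rad.

1.73°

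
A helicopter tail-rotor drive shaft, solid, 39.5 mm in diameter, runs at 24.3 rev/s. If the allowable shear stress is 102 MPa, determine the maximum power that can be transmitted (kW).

188 kW

J = πd⁴/32 = π(0.0395)⁴/32 = 2.390×10^-7 m⁴.
T_max = τ_allow·J/r = 1.02×10^8 × 2.390×10^-7 / 0.0198 = 1234 N·m.
ω = 2π·24.3 = 152.7 rad/s, so P_max = T_max·ω = 1.885×10^5 W.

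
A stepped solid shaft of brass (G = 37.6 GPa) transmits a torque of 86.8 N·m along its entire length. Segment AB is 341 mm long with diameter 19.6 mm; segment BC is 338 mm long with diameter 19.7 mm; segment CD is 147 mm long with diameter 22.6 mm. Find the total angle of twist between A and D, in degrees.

6.90°

J_AB = π(0.0196)⁴/32 = 1.45×10^-8 m⁴; J_BC = π(0.0197)⁴/32 = 1.48×10^-8 m⁴; J_CD = π(0.0226)⁴/32 = 2.56×10^-8 m⁴.
θ = (T/G)·Σ L_i/J_i = (86.80/37.6×10⁹)·(0.341/1.45×10^-8 + 0.338/1.48×10^-8 + 0.147/2.56×10^-8) = 0.1204 rad.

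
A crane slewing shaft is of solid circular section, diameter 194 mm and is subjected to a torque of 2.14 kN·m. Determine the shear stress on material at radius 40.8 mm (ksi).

0.0911 ksi

J = πd⁴/32 = π(0.194)⁴/32 = 1.391×10^-4 m⁴.
Shear stress varies linearly with radius: τ = T·r/J = 2140 × 0.0408 / 1.391×10^-4 = 6.279×10^5 Pa.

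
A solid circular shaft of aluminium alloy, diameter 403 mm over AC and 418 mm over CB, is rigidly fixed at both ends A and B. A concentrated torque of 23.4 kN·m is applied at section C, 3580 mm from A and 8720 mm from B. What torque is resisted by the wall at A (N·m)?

15900 N·m

Compatibility: T_A·a/J_AC = T_B·b/J_CB with T_A + T_B = T₀.
J_AC = 2.59×10^-3 m⁴, J_CB = 3.00×10^-3 m⁴, so T_A = T₀·(J_AC/a)/((J_AC/a)+(J_CB/b)) = 15860 N·m, T_B = 7537 N·m.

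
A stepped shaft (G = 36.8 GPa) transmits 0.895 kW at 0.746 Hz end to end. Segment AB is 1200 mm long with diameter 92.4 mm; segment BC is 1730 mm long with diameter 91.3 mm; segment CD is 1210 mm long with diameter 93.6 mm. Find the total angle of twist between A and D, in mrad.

ω = 2π·0.746 = 4.687 rad/s, so T = P/ω = 0.895×10³ / 4.687 = 190.9 N·m.
J_AB = π(0.0924)⁴/32 = 7.16×10^-6 m⁴; J_BC = π(0.0913)⁴/32 = 6.82×10^-6 m⁴; J_CD = π(0.0936)⁴/32 = 7.54×10^-6 m⁴.
θ = (T/G)·Σ L_i/J_i = (190.9/36.8×10⁹)·(1.20/7.16×10^-6 + 1.73/6.82×10^-6 + 1.21/7.54×10^-6) = 3.019×10^-3 rad.

3.02 mrad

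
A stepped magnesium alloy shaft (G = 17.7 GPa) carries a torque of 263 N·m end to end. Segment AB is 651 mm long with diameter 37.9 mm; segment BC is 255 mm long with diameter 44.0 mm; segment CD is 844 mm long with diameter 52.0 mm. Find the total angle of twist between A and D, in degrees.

4.33°

J_AB = π(0.0379)⁴/32 = 2.03×10^-7 m⁴; J_BC = π(0.0440)⁴/32 = 3.68×10^-7 m⁴; J_CD = π(0.0520)⁴/32 = 7.18×10^-7 m⁴.
θ = (T/G)·Σ L_i/J_i = (263.0/17.7×10⁹)·(0.651/2.03×10^-7 + 0.255/3.68×10^-7 + 0.844/7.18×10^-7) = 0.07552 rad.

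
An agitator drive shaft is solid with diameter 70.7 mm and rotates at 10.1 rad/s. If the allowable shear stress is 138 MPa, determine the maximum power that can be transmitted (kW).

J = πd⁴/32 = π(0.0707)⁴/32 = 2.453×10^-6 m⁴.
T_max = τ_allow·J/r = 1.38×10^8 × 2.453×10^-6 / 0.0353 = 9576 N·m.
ω = 10.1 rad/s, so P_max = T_max·ω = 9.671×10^4 W.

96.7 kW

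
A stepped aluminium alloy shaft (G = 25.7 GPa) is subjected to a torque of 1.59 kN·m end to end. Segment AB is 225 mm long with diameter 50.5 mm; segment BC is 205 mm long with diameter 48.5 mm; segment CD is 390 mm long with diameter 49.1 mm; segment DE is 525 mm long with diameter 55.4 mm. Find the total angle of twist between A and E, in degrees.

7.02°

J_AB = π(0.0505)⁴/32 = 6.39×10^-7 m⁴; J_BC = π(0.0485)⁴/32 = 5.43×10^-7 m⁴; J_CD = π(0.0491)⁴/32 = 5.71×10^-7 m⁴; J_DE = π(0.0554)⁴/32 = 9.25×10^-7 m⁴.
θ = (T/G)·Σ L_i/J_i = (1590/25.7×10⁹)·(0.225/6.39×10^-7 + 0.205/5.43×10^-7 + 0.390/5.71×10^-7 + 0.525/9.25×10^-7) = 0.1226 rad.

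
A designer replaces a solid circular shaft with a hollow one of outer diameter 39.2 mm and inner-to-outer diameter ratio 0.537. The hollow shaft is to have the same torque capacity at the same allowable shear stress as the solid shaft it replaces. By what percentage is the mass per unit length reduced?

Equal τ_max and T ⇒ the solid shaft needs d_s³ = d_o³(1−k⁴), so d_s = 39.2·(1−0.537⁴)^(1/3) = 38.08 mm.
Area ratio A_h/A_s = d_o²(1−k²)/d_s² = (1−k²)/(1−k⁴)^(2/3) = 0.7540.
Mass saving = 1 − 0.7540 = 24.6 %.

24.6 %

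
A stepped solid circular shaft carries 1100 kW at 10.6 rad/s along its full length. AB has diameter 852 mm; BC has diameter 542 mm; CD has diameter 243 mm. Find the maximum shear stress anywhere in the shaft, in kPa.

36800 kPa

ω = 10.6 rad/s, so T = P/ω = 1100×10³ / 10.60 = 103800 N·m.
Under the same torque, τ_max = 16T/(πd³) is largest where d is smallest — segment CD (d = 243 mm).
τ_max = 16·103800/(π·(0.243)³) = 3.683×10^7 Pa.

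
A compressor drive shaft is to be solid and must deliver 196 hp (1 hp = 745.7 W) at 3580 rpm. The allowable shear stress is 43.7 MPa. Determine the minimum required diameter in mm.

35.7 mm

ω = 2π·3580/60 = 374.9 rad/s, so T = P/ω = 196×745.7 / 374.9 = 389.9 N·m.
For a solid shaft τ_max = 16T/(πd³), so d = (16T/(π τ_allow))^(1/3) = (16·389.9/(π·4.37×10^7))^(1/3) = 0.03568 m.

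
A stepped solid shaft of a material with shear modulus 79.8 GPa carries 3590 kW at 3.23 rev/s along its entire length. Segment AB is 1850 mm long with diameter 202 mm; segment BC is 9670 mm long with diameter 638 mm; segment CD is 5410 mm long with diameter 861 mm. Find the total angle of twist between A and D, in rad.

0.0266 rad

ω = 2π·3.23 = 20.29 rad/s, so T = P/ω = 3590×10³ / 20.29 = 176900 N·m.
J_AB = π(0.202)⁴/32 = 1.63×10^-4 m⁴; J_BC = π(0.638)⁴/32 = 0.0163 m⁴; J_CD = π(0.861)⁴/32 = 0.0540 m⁴.
θ = (T/G)·Σ L_i/J_i = (176900/79.8×10⁹)·(1.85/1.63×10^-4 + 9.67/0.0163 + 5.41/0.0540) = 0.02663 rad.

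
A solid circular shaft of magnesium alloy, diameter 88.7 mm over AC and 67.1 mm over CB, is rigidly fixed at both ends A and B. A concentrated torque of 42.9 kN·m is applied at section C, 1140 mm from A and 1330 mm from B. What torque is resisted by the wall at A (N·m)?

33500 N·m

Compatibility: T_A·a/J_AC = T_B·b/J_CB with T_A + T_B = T₀.
J_AC = 6.08×10^-6 m⁴, J_CB = 1.99×10^-6 m⁴, so T_A = T₀·(J_AC/a)/((J_AC/a)+(J_CB/b)) = 33500 N·m, T_B = 9403 N·m.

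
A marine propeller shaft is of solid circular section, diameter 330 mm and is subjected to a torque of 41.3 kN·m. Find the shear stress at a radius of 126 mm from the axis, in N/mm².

4.47 N/mm²

J = πd⁴/32 = π(0.330)⁴/32 = 1.164×10^-3 m⁴.
Shear stress varies linearly with radius: τ = T·r/J = 41300 × 0.126 / 1.164×10^-3 = 4.470×10^6 Pa.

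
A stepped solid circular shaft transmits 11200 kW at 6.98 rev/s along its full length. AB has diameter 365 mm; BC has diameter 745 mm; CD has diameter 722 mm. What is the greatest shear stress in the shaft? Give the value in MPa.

26.7 MPa

ω = 2π·6.98 = 43.86 rad/s, so T = P/ω = 11200×10³ / 43.86 = 255400 N·m.
Under the same torque, τ_max = 16T/(πd³) is largest where d is smallest — segment AB (d = 365 mm).
τ_max = 16·255400/(π·(0.365)³) = 2.675×10^7 Pa.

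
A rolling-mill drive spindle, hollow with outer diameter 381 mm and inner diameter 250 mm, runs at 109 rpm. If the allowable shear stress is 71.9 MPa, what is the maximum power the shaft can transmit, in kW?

J = π(d_o⁴ − d_i⁴)/32 = π(0.381⁴ − 0.250⁴)/32 = 1.685×10^-3 m⁴.
T_max = τ_allow·J/r = 7.19×10^7 × 1.685×10^-3 / 0.191 = 636000 N·m.
ω = 2π·109/60 = 11.41 rad/s, so P_max = T_max·ω = 7.260×10^6 W.

7260 kW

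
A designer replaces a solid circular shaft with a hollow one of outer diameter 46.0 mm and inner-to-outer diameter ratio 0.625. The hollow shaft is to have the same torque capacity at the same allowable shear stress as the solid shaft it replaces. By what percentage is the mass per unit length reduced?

32.0 %

Equal τ_max and T ⇒ the solid shaft needs d_s³ = d_o³(1−k⁴), so d_s = 46.0·(1−0.625⁴)^(1/3) = 43.53 mm.
Area ratio A_h/A_s = d_o²(1−k²)/d_s² = (1−k²)/(1−k⁴)^(2/3) = 0.6805.
Mass saving = 1 − 0.6805 = 32.0 %.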